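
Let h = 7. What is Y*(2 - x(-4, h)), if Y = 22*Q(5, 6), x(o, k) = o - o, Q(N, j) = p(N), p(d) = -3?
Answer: -132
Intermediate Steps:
Q(N, j) = -3
x(o, k) = 0
Y = -66 (Y = 22*(-3) = -66)
Y*(2 - x(-4, h)) = -66*(2 - 1*0) = -66*(2 + 0) = -66*2 = -132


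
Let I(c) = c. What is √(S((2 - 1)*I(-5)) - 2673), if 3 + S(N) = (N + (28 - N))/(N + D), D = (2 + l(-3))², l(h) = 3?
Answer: I*√66865/5 ≈ 51.717*I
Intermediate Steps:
D = 25 (D = (2 + 3)² = 5² = 25)
S(N) = -3 + 28/(25 + N) (S(N) = -3 + (N + (28 - N))/(N + 25) = -3 + 28/(25 + N))
√(S((2 - 1)*I(-5)) - 2673) = √((-47 - 3*(2 - 1)*(-5))/(25 + (2 - 1)*(-5)) - 2673) = √((-47 - 3*(-5))/(25 + 1*(-5)) - 2673) = √((-47 - 3*(-5))/(25 - 5) - 2673) = √((-47 + 15)/20 - 2673) = √((1/20)*(-32) - 2673) = √(-8/5 - 2673) = √(-13373/5) = I*√66865/5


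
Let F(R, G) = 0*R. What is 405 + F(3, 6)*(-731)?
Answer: 405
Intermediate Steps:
F(R, G) = 0
405 + F(3, 6)*(-731) = 405 + 0*(-731) = 405 + 0 = 405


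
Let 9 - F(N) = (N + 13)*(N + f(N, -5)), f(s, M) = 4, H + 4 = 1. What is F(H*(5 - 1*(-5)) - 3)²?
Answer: 326041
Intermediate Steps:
H = -3 (H = -4 + 1 = -3)
F(N) = 9 - (4 + N)*(13 + N) (F(N) = 9 - (N + 13)*(N + 4) = 9 - (13 + N)*(4 + N) = 9 - (4 + N)*(13 + N))
F(H*(5 - 1*(-5)) - 3)² = (-43 - (-3*(5 - 1*(-5)) - 3)² - 17*(-3*(5 - 1*(-5)) - 3))² = (-43 - (-3*(5 + 5) - 3)² - 17*(-3*(5 + 5) - 3))² = (-43 - (-3*10 - 3)² - 17*(-3*10 - 3))² = (-43 - (-30 - 3)² - 17*(-30 - 3))² = (-43 - 1*(-33)² - 17*(-33))² = (-43 - 1*1089 + 561)² = (-43 - 1089 + 561)² = (-571)² = 326041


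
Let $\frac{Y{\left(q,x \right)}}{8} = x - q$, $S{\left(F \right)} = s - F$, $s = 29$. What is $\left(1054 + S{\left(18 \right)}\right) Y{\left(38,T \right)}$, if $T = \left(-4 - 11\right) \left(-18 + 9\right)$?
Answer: $826440$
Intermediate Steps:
$T = 135$ ($T = \left(-15\right) \left(-9\right) = 135$)
$S{\left(F \right)} = 29 - F$
$Y{\left(q,x \right)} = - 8 q + 8 x$ ($Y{\left(q,x \right)} = 8 \left(x - q\right) = - 8 q + 8 x$)
$\left(1054 + S{\left(18 \right)}\right) Y{\left(38,T \right)} = \left(1054 + \left(29 - 18\right)\right) \left(\left(-8\right) 38 + 8 \cdot 135\right) = \left(1054 + \left(29 - 18\right)\right) \left(-304 + 1080\right) = \left(1054 + 11\right) 776 = 1065 \cdot 776 = 826440$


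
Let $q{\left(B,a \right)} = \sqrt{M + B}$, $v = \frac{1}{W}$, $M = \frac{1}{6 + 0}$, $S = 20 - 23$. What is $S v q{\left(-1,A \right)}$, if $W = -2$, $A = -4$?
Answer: $\frac{i \sqrt{30}}{4} \approx 1.3693 i$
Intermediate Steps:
$S = -3$ ($S = 20 - 23 = -3$)
$M = \frac{1}{6} \approx 0.16667$
$v = - \frac{1}{2}$ ($v = \frac{1}{-2} = - \frac{1}{2} \approx -0.5$)
$q{\left(B,a \right)} = \sqrt{\frac{1}{6} + B}$
$S v q{\left(-1,A \right)} = \left(-3\right) \left(- \frac{1}{2}\right) \frac{\sqrt{6 + 36 \left(-1\right)}}{6} = \frac{3 \frac{\sqrt{6 - 36}}{6}}{2} = \frac{3 \frac{\sqrt{-30}}{6}}{2} = \frac{3 \frac{i \sqrt{30}}{6}}{2} = \frac{i \sqrt{30}}{4}$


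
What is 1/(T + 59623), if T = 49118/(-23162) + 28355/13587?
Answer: 157351047/9381736171403 ≈ 1.6772e-5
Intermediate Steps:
T = -5303878/157351047 (T = 49118*(-1/23162) + 28355*(1/13587) = -24559/11581 + 28355/13587 = -5303878/157351047 ≈ -0.033707)
1/(T + 59623) = 1/(-5303878/157351047 + 59623) = 1/(9381736171403/157351047) = 157351047/9381736171403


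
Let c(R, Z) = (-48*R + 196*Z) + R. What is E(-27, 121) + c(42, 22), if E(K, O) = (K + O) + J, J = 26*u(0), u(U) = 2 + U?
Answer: 2484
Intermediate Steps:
J = 52 (J = 26*(2 + 0) = 26*2 = 52)
E(K, O) = 52 + K + O (E(K, O) = (K + O) + 52 = 52 + K + O)
c(R, Z) = -47*R + 196*Z
E(-27, 121) + c(42, 22) = (52 - 27 + 121) + (-47*42 + 196*22) = 146 + (-1974 + 4312) = 146 + 2338 = 2484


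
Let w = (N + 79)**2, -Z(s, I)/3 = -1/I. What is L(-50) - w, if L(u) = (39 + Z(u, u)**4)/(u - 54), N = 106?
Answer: -22246493750081/650000000 ≈ -34225.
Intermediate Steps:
Z(s, I) = 3/I (Z(s, I) = -(-3)/I = 3/I)
L(u) = (39 + 81/u**4)/(-54 + u) (L(u) = (39 + (3/u)**4)/(u - 54) = (39 + 81/u**4)/(-54 + u))
w = 34225 (w = (106 + 79)**2 = 185**2 = 34225)
L(-50) - w = 3*(27 + 13*(-50)**4)/((-50)**4*(-54 - 50)) - 1*34225 = 3*(1/6250000)*(27 + 13*6250000)/(-104) - 34225 = 3*(1/6250000)*(-1/104)*(27 + 81250000) - 34225 = 3*(1/6250000)*(-1/104)*81250027 - 34225 = -243750081/650000000 - 34225 = -22246493750081/650000000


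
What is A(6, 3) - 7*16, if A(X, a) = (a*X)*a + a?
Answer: -55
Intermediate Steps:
A(X, a) = a + X*a² (A(X, a) = (X*a)*a + a = X*a² + a = a + X*a²)
A(6, 3) - 7*16 = 3*(1 + 6*3) - 7*16 = 3*(1 + 18) - 112 = 3*19 - 112 = 57 - 112 = -55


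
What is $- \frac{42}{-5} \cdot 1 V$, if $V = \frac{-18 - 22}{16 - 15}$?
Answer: $-336$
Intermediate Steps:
$V = -40$ ($V = - \frac{40}{1} = \left(-40\right) 1 = -40$)
$- \frac{42}{-5} \cdot 1 V = - \frac{42}{-5} \cdot 1 \left(-40\right) = \left(-42\right) \left(- \frac{1}{5}\right) 1 \left(-40\right) = \frac{42}{5} \cdot 1 \left(-40\right) = \frac{42}{5} \left(-40\right) = -336$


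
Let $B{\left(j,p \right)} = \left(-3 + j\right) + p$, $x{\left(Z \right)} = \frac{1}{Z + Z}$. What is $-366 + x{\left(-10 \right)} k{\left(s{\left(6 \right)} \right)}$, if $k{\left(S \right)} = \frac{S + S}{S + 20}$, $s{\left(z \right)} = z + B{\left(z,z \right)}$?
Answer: $- \frac{25623}{70} \approx -366.04$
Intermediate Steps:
$x{\left(Z \right)} = \frac{1}{2 Z}$
$B{\left(j,p \right)} = -3 + j + p$
$s{\left(z \right)} = -3 + 3 z$ ($s{\left(z \right)} = z + \left(-3 + z + z\right) = z + \left(-3 + 2 z\right) = -3 + 3 z$)
$k{\left(S \right)} = \frac{2 S}{20 + S}$
$-366 + x{\left(-10 \right)} k{\left(s{\left(6 \right)} \right)} = -366 + \frac{1}{2 \left(-10\right)} \frac{2 \left(-3 + 3 \cdot 6\right)}{20 + \left(-3 + 3 \cdot 6\right)} = -366 + \frac{1}{2} \left(- \frac{1}{10}\right) \frac{2 \left(-3 + 18\right)}{20 + \left(-3 + 18\right)} = -366 - \frac{2 \cdot 15 \frac{1}{20 + 15}}{20} = -366 - \frac{2 \cdot 15 \cdot \frac{1}{35}}{20} = -366 - \frac{3}{70} = - \frac{25623}{70}$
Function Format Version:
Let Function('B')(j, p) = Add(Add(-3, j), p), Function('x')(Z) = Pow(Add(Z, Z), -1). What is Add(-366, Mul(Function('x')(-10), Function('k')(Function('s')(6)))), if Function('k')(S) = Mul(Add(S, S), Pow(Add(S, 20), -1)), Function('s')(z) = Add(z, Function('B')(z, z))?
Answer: Rational(-25623, 70) ≈ -366.04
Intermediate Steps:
Function('x')(Z) = Mul(Rational(1, 2), Pow(Z, -1)) (Function('x')(Z) = Pow(Mul(2, Z), -1) = Mul(Rational(1, 2), Pow(Z, -1)))
Function('B')(j, p) = Add(-3, j, p)
Function('s')(z) = Add(-3, Mul(3, z)) (Function('s')(z) = Add(z, Add(-3, z, z)) = Add(z, Add(-3, Mul(2, z))) = Add(-3, Mul(3, z)))
Function('k')(S) = Mul(2, S, Pow(Add(20, S), -1)) (Function('k')(S) = Mul(Mul(2, S), Pow(Add(20, S), -1)) = Mul(2, S, Pow(Add(20, S), -1)))
Add(-366, Mul(Function('x')(-10), Function('k')(Function('s')(6)))) = Add(-366, Mul(Mul(Rational(1, 2), Pow(-10, -1)), Mul(2, Add(-3, Mul(3, 6)), Pow(Add(20, Add(-3, Mul(3, 6))), -1)))) = Add(-366, Mul(Mul(Rational(1, 2), Rational(-1, 10)), Mul(2, Add(-3, 18), Pow(Add(20, Add(-3, 18)), -1)))) = Add(-366, Mul(Rational(-1, 20), Mul(2, 15, Pow(Add(20, 15), -1)))) = Add(-366, Mul(Rational(-1, 20), Mul(2, 15, Pow(35, -1)))) = Add(-366, Mul(Rational(-1, 20), Mul(2, 15, Rational(1, 35)))) = Add(-366, Mul(Rational(-1, 20), Rational(6, 7))) = Add(-366, Rational(-3, 70)) = Rational(-25623, 70)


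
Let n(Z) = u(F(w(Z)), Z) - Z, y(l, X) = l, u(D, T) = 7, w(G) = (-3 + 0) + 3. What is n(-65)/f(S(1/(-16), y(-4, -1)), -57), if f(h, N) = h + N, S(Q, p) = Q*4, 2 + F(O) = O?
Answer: -288/229 ≈ -1.2576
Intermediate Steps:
w(G) = 0 (w(G) = -3 + 3 = 0)
F(O) = -2 + O
S(Q, p) = 4*Q
f(h, N) = N + h
n(Z) = 7 - Z
n(-65)/f(S(1/(-16), y(-4, -1)), -57) = (7 - 1*(-65))/(-57 + 4*(1/(-16))) = (7 + 65)/(-57 + 4*(1*(-1/16))) = 72/(-57 + 4*(-1/16)) = 72/(-57 - ¼) = 72/(-229/4) = 72*(-4/229) = -288/229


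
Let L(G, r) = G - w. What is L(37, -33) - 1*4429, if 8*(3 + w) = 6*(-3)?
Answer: -17547/4 ≈ -4386.8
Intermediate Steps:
w = -21/4 (w = -3 + (6*(-3))/8 = -3 + (⅛)*(-18) = -3 - 9/4 = -21/4 ≈ -5.2500)
L(G, r) = 21/4 + G (L(G, r) = G - 1*(-21/4) = G + 21/4 = 21/4 + G)
L(37, -33) - 1*4429 = (21/4 + 37) - 1*4429 = 169/4 - 4429 = -17547/4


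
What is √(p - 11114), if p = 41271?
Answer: √30157 ≈ 173.66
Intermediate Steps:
√(p - 11114) = √(41271 - 11114) = √30157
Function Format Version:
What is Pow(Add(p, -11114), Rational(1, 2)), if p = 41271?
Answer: Pow(30157, Rational(1, 2)) ≈ 173.66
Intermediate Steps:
Pow(Add(p, -11114), Rational(1, 2)) = Pow(Add(41271, -11114), Rational(1, 2)) = Pow(30157, Rational(1, 2))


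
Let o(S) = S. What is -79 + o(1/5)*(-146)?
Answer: -541/5 ≈ -108.20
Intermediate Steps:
-79 + o(1/5)*(-146) = -79 + (1/5)*(-146) = -79 - 146/5 = -541/5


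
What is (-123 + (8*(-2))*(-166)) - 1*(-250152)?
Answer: 252685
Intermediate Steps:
(-123 + (8*(-2))*(-166)) - 1*(-250152) = (-123 - 16*(-166)) + 250152 = (-123 + 2656) + 250152 = 2533 + 250152 = 252685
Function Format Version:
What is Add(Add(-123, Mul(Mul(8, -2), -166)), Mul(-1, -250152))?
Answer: 252685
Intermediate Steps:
Add(Add(-123, Mul(Mul(8, -2), -166)), Mul(-1, -250152)) = Add(Add(-123, Mul(-16, -166)), 250152) = Add(Add(-123, 2656), 250152) = Add(2533, 250152) = 252685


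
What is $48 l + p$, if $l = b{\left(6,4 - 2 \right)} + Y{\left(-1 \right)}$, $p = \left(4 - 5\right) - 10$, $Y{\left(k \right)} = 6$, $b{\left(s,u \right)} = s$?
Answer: $565$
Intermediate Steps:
$p = -11$ ($p = -1 - 10 = -11$)
$l = 12$ ($l = 6 + 6 = 12$)
$48 l + p = 48 \cdot 12 - 11 = 576 - 11 = 565$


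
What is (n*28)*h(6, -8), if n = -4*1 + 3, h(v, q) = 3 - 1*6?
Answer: 84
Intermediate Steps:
h(v, q) = -3 (h(v, q) = 3 - 6 = -3)
n = -1 (n = -4 + 3 = -1)
(n*28)*h(6, -8) = -1*28*(-3) = -28*(-3) = 84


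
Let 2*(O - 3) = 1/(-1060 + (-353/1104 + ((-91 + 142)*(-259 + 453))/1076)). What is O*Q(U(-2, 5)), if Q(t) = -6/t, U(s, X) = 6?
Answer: -936327831/312158773 ≈ -2.9995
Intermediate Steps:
O = 936327831/312158773 (O = 3 + 1/(2*(-1060 + (-353/1104 + ((-91 + 142)*(-259 + 453))/1076))) = 3 + 1/(2*(-1060 + (-353*1/1104 + (51*194)*(1/1076)))) = 3 + 1/(2*(-1060 + (-353/1104 + 9894*(1/1076)))) = 3 + 1/(2*(-1060 + (-353/1104 + 4947/538))) = 3 + 1/(2*(-1060 + 2635787/296976)) = 3 + 1/(2*(-312158773/296976)) = 3 + (½)*(-296976/312158773) = 3 - 148488/312158773 = 936327831/312158773 ≈ 2.9995)
O*Q(U(-2, 5)) = 936327831*(-6/6)/312158773 = 936327831*(-6*⅙)/312158773 = (936327831/312158773)*(-1) = -936327831/312158773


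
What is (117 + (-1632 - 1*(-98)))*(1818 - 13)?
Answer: -2557685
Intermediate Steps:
(117 + (-1632 - 1*(-98)))*(1818 - 13) = (117 + (-1632 + 98))*1805 = (117 - 1534)*1805 = -1417*1805 = -2557685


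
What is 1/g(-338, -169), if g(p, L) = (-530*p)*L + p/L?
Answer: -1/30274658 ≈ -3.3031e-8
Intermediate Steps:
g(p, L) = p/L - 530*L*p (g(p, L) = -530*L*p + p/L = p/L - 530*L*p)
1/g(-338, -169) = 1/(-338/(-169) - 530*(-169)*(-338)) = 1/(-338*(-1/169) - 30274660) = 1/(2 - 30274660) = 1/(-30274658) = -1/30274658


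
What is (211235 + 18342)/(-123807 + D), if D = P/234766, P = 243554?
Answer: -26948436991/14532715304 ≈ -1.8543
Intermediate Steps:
D = 121777/117383 (D = 243554/234766 = 243554*(1/234766) = 121777/117383 ≈ 1.0374)
(211235 + 18342)/(-123807 + D) = (211235 + 18342)/(-123807 + 121777/117383) = 229577/(-14532715304/117383) = 229577*(-117383/14532715304) = -26948436991/14532715304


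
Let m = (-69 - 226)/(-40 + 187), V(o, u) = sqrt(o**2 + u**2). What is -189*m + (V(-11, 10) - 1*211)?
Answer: 1178/7 + sqrt(221) ≈ 183.15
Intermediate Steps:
m = -295/147 ≈ -2.0068
-189*m + (V(-11, 10) - 1*211) = -189*(-295/147) + (sqrt((-11)**2 + 10**2) - 1*211) = 2655/7 + (sqrt(121 + 100) - 211) = 2655/7 + (sqrt(221) - 211) = 2655/7 + (-211 + sqrt(221)) = 1178/7 + sqrt(221)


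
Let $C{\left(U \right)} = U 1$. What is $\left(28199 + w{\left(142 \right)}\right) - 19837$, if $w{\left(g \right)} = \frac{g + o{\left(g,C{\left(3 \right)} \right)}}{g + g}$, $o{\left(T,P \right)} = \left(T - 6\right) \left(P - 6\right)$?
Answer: $\frac{1187271}{142} \approx 8361.1$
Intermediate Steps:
$C{\left(U \right)} = U$
$o{\left(T,P \right)} = \left(-6 + P\right) \left(-6 + T\right)$ ($o{\left(T,P \right)} = \left(-6 + T\right) \left(-6 + P\right) = \left(-6 + P\right) \left(-6 + T\right)$)
$w{\left(g \right)} = \frac{18 - 2 g}{2 g}$ ($w{\left(g \right)} = \frac{g + \left(36 - 18 - 6 g + 3 g\right)}{g + g} = \frac{g + \left(36 - 18 - 6 g + 3 g\right)}{2 g} = \left(g - \left(-18 + 3 g\right)\right) \frac{1}{2 g} = \left(18 - 2 g\right) \frac{1}{2 g} = \frac{18 - 2 g}{2 g}$)
$\left(28199 + w{\left(142 \right)}\right) - 19837 = \left(28199 + \frac{9 - 142}{142}\right) - 19837 = \left(28199 + \frac{1}{142} \left(-133\right)\right) - 19837 = \left(28199 - \frac{133}{142}\right) - 19837 = \frac{4004125}{142} - 19837 = \frac{1187271}{142}$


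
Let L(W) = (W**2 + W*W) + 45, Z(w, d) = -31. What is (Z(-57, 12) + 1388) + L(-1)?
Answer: 1404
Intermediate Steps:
L(W) = 45 + 2*W**2 (L(W) = (W**2 + W**2) + 45 = 2*W**2 + 45 = 45 + 2*W**2)
(Z(-57, 12) + 1388) + L(-1) = (-31 + 1388) + (45 + 2*(-1)**2) = 1357 + (45 + 2*1) = 1357 + (45 + 2) = 1357 + 47 = 1404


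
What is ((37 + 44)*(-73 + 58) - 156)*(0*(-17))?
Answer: 0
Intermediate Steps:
((37 + 44)*(-73 + 58) - 156)*(0*(-17)) = (81*(-15) - 156)*0 = (-1215 - 156)*0 = -1371*0 = 0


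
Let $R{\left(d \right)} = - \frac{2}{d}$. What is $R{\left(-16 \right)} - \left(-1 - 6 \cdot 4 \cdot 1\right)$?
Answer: $\frac{201}{8} \approx 25.125$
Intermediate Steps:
$R{\left(-16 \right)} - \left(-1 - 6 \cdot 4 \cdot 1\right) = - \frac{2}{-16} - \left(-1 - 6 \cdot 4 \cdot 1\right) = \left(-2\right) \left(- \frac{1}{16}\right) - \left(-1 - 24\right) = \frac{1}{8} - \left(-1 - 24\right) = \frac{1}{8} - -25 = \frac{1}{8} + 25 = \frac{201}{8}$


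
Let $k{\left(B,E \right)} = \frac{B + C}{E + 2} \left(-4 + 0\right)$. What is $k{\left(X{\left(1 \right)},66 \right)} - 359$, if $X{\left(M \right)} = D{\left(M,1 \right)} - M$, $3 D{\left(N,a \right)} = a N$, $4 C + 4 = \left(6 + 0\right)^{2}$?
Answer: $- \frac{18331}{51} \approx -359.43$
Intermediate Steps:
$C = 8$ ($C = -1 + \frac{\left(6 + 0\right)^{2}}{4} = -1 + \frac{6^{2}}{4} = -1 + \frac{1}{4} \cdot 36 = -1 + 9 = 8$)
$D{\left(N,a \right)} = \frac{N a}{3}$ ($D{\left(N,a \right)} = \frac{a N}{3} = \frac{N a}{3}$)
$X{\left(M \right)} = - \frac{2 M}{3}$ ($X{\left(M \right)} = \frac{1}{3} M 1 - M = \frac{M}{3} - M = - \frac{2 M}{3}$)
$k{\left(B,E \right)} = - \frac{4 \left(8 + B\right)}{2 + E}$ ($k{\left(B,E \right)} = \frac{B + 8}{E + 2} \left(-4 + 0\right) = \frac{8 + B}{2 + E} \left(-4\right) = - \frac{4 \left(8 + B\right)}{2 + E}$)
$k{\left(X{\left(1 \right)},66 \right)} - 359 = \frac{4 \left(-8 - \left(- \frac{2}{3}\right) 1\right)}{2 + 66} - 359 = \frac{4 \left(-8 - - \frac{2}{3}\right)}{68} - 359 = 4 \cdot \frac{1}{68} \left(-8 + \frac{2}{3}\right) - 359 = 4 \cdot \frac{1}{68} \left(- \frac{22}{3}\right) - 359 = - \frac{22}{51} - 359 = - \frac{18331}{51}$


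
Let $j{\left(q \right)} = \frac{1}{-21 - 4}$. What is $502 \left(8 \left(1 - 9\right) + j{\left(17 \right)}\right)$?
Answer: $- \frac{803702}{25} \approx -32148.0$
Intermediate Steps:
$j{\left(q \right)} = - \frac{1}{25}$ ($j{\left(q \right)} = \frac{1}{-25} = - \frac{1}{25}$)
$502 \left(8 \left(1 - 9\right) + j{\left(17 \right)}\right) = 502 \left(8 \left(1 - 9\right) - \frac{1}{25}\right) = 502 \left(8 \left(-8\right) - \frac{1}{25}\right) = 502 \left(-64 - \frac{1}{25}\right) = 502 \left(- \frac{1601}{25}\right) = - \frac{803702}{25}$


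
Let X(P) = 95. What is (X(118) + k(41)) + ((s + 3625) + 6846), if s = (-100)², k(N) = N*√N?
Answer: 20566 + 41*√41 ≈ 20829.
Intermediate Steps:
k(N) = N^(3/2)
s = 10000
(X(118) + k(41)) + ((s + 3625) + 6846) = (95 + 41^(3/2)) + ((10000 + 3625) + 6846) = (95 + 41*√41) + (13625 + 6846) = (95 + 41*√41) + 20471 = 20566 + 41*√41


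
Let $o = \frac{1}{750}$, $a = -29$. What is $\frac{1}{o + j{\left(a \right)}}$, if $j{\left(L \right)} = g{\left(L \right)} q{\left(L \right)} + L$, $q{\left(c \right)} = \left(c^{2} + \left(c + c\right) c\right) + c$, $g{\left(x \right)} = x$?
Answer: $- \frac{750}{54266249} \approx -1.3821 \cdot 10^{-5}$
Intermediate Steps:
$q{\left(c \right)} = c + 3 c^{2}$ ($q{\left(c \right)} = \left(c^{2} + 2 c c\right) + c = \left(c^{2} + 2 c^{2}\right) + c = 3 c^{2} + c = c + 3 c^{2}$)
$j{\left(L \right)} = L + L^{2} \left(1 + 3 L\right)$ ($j{\left(L \right)} = L L \left(1 + 3 L\right) + L = L^{2} \left(1 + 3 L\right) + L = L + L^{2} \left(1 + 3 L\right)$)
$o = \frac{1}{750} \approx 0.0013333$
$\frac{1}{o + j{\left(a \right)}} = \frac{1}{\frac{1}{750} - 29 \left(1 - 29 \left(1 + 3 \left(-29\right)\right)\right)} = \frac{1}{\frac{1}{750} - 29 \left(1 - 29 \left(1 - 87\right)\right)} = \frac{1}{\frac{1}{750} - 29 \left(1 - -2494\right)} = \frac{1}{\frac{1}{750} - 29 \left(1 + 2494\right)} = \frac{1}{\frac{1}{750} - 72355} = \frac{1}{- \frac{54266249}{750}} = - \frac{750}{54266249}$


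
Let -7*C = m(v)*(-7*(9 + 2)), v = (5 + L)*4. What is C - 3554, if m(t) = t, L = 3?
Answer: -3202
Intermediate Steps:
v = 32 (v = (5 + 3)*4 = 8*4 = 32)
C = 352 (C = -32*(-7*(9 + 2))/7 = -32*(-7*11)/7 = -32*(-77)/7 = -⅐*(-2464) = 352)
C - 3554 = 352 - 3554 = -3202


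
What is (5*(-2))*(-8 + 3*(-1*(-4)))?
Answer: -40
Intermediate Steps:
(5*(-2))*(-8 + 3*(-1*(-4))) = -10*(-8 + 3*4) = -10*(-8 + 12) = -10*4 = -40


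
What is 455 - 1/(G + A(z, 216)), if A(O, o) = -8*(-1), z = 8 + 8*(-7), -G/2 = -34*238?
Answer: 7367359/16192 ≈ 455.00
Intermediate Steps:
G = 16184 (G = -(-68)*238 = -2*(-8092) = 16184)
z = -48 (z = 8 - 56 = -48)
A(O, o) = 8
455 - 1/(G + A(z, 216)) = 455 - 1/(16184 + 8) = 455 - 1/16192 = 7367359/16192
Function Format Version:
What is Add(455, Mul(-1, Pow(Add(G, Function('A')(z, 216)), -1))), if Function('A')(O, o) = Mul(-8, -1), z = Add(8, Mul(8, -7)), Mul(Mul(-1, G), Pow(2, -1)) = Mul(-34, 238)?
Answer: Rational(7367359, 16192) ≈ 455.00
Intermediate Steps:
G = 16184 (G = Mul(-2, Mul(-34, 238)) = Mul(-2, -8092) = 16184)
z = -48 (z = Add(8, -56) = -48)
Function('A')(O, o) = 8
Add(455, Mul(-1, Pow(Add(G, Function('A')(z, 216)), -1))) = Add(455, Mul(-1, Pow(Add(16184, 8), -1))) = Add(455, Mul(-1, Pow(16192, -1))) = Add(455, Mul(-1, Rational(1, 16192))) = Add(455, Rational(-1, 16192)) = Rational(7367359, 16192)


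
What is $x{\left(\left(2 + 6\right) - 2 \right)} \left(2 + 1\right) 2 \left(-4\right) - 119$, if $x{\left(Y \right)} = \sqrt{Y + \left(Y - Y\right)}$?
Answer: $-119 - 24 \sqrt{6} \approx -177.79$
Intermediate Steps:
$x{\left(Y \right)} = \sqrt{Y}$ ($x{\left(Y \right)} = \sqrt{Y + 0} = \sqrt{Y}$)
$x{\left(\left(2 + 6\right) - 2 \right)} \left(2 + 1\right) 2 \left(-4\right) - 119 = \sqrt{\left(2 + 6\right) - 2} \left(2 + 1\right) 2 \left(-4\right) - 119 = \sqrt{8 - 2} \cdot 3 \cdot 2 \left(-4\right) - 119 = \sqrt{6} \cdot 6 \left(-4\right) - 119 = \sqrt{6} \left(-24\right) - 119 = - 24 \sqrt{6} - 119 = -119 - 24 \sqrt{6}$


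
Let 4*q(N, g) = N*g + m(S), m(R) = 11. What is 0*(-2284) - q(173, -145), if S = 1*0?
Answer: 12537/2 ≈ 6268.5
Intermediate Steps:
S = 0
q(N, g) = 11/4 + N*g/4 (q(N, g) = (N*g + 11)/4 = (11 + N*g)/4 = 11/4 + N*g/4)
0*(-2284) - q(173, -145) = 0*(-2284) - (11/4 + (1/4)*173*(-145)) = 0 - (11/4 - 25085/4) = 0 - 1*(-12537/2) = 0 + 12537/2 = 12537/2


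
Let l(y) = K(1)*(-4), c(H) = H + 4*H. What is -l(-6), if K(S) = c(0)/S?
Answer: 0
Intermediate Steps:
c(H) = 5*H
K(S) = 0 (K(S) = (5*0)/S = 0/S = 0)
l(y) = 0 (l(y) = 0*(-4) = 0)
-l(-6) = -1*0 = 0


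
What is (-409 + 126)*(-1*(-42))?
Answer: -11886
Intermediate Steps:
(-409 + 126)*(-1*(-42)) = -283*42 = -11886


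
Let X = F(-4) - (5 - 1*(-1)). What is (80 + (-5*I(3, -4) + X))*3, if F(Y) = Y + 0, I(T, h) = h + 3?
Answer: 225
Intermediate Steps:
I(T, h) = 3 + h
F(Y) = Y
X = -10 (X = -4 - (5 - 1*(-1)) = -4 - (5 + 1) = -4 - 1*6 = -4 - 6 = -10)
(80 + (-5*I(3, -4) + X))*3 = (80 + (-5*(3 - 4) - 10))*3 = (80 + (-5*(-1) - 10))*3 = (80 + (5 - 10))*3 = (80 - 5)*3 = 75*3 = 225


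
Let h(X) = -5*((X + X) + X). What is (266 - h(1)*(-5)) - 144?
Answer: 47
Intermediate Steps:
h(X) = -15*X (h(X) = -5*(2*X + X) = -15*X)
(266 - h(1)*(-5)) - 144 = (266 - (-15)*(-5)) - 144 = (266 - 1*(-15)*(-5)) - 144 = (266 + 15*(-5)) - 144 = (266 - 75) - 144 = 191 - 144 = 47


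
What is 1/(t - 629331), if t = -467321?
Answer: -1/1096652 ≈ -9.1187e-7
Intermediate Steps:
1/(t - 629331) = 1/(-467321 - 629331) = 1/(-1096652) = -1/1096652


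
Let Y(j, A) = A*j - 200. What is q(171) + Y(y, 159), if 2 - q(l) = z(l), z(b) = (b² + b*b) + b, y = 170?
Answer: -31821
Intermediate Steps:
z(b) = b + 2*b² (z(b) = (b² + b²) + b = 2*b² + b = b + 2*b²)
Y(j, A) = -200 + A*j
q(l) = 2 - l*(1 + 2*l)
q(171) + Y(y, 159) = (2 - 1*171*(1 + 2*171)) + (-200 + 159*170) = (2 - 1*171*(1 + 342)) + (-200 + 27030) = (2 - 1*171*343) + 26830 = (2 - 58653) + 26830 = -58651 + 26830 = -31821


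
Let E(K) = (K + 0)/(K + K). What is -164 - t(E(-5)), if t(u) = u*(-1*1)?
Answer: -327/2 ≈ -163.50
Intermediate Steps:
E(K) = ½ (E(K) = K/((2*K)) = K*(1/(2*K)) = ½)
t(u) = -u (t(u) = u*(-1) = -u)
-164 - t(E(-5)) = -164 - (-1)/2 = -164 - 1*(-½) = -164 + ½ = -327/2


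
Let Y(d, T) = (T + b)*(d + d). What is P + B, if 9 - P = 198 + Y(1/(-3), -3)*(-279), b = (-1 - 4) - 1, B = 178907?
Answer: 180392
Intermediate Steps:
b = -6 (b = -5 - 1 = -6)
Y(d, T) = 2*d*(-6 + T) (Y(d, T) = (T - 6)*(d + d) = (-6 + T)*(2*d) = 2*d*(-6 + T))
P = 1485 (P = 9 - (198 + (2*(-6 - 3)/(-3))*(-279)) = 9 - (198 + (2*(-1/3)*(-9))*(-279)) = 9 - (198 + 6*(-279)) = 9 - (198 - 1674) = 9 - 1*(-1476) = 9 + 1476 = 1485)
P + B = 1485 + 178907 = 180392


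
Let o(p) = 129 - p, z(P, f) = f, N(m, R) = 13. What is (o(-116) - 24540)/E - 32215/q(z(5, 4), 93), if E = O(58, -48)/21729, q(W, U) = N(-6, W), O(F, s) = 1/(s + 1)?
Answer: 322550567390/13 ≈ 2.4812e+10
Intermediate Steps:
O(F, s) = 1/(1 + s)
q(W, U) = 13
E = -1/1021263 (E = 1/((1 - 48)*21729) = (1/21729)/(-47) = -1/47*1/21729 = -1/1021263 ≈ -9.7918e-7)
(o(-116) - 24540)/E - 32215/q(z(5, 4), 93) = ((129 - 1*(-116)) - 24540)/(-1/1021263) - 32215/13 = ((129 + 116) - 24540)*(-1021263) - 32215*1/13 = (245 - 24540)*(-1021263) - 32215/13 = -24295*(-1021263) - 32215/13 = 24811584585 - 32215/13 = 322550567390/13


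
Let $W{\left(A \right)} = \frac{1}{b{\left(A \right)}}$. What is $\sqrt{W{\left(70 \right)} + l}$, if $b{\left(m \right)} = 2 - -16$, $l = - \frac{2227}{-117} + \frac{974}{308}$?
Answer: $\frac{\sqrt{200669469}}{3003} \approx 4.7172$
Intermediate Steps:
$l = \frac{399937}{18018}$ ($l = \left(-2227\right) \left(- \frac{1}{117}\right) + 974 \cdot \frac{1}{308} = \frac{2227}{117} + \frac{487}{154} = \frac{399937}{18018} \approx 22.197$)
$b{\left(m \right)} = 18$ ($b{\left(m \right)} = 2 + 16 = 18$)
$W{\left(A \right)} = \frac{1}{18}$
$\sqrt{W{\left(70 \right)} + l} = \sqrt{\frac{1}{18} + \frac{399937}{18018}} = \sqrt{\frac{66823}{3003}} = \frac{\sqrt{200669469}}{3003}$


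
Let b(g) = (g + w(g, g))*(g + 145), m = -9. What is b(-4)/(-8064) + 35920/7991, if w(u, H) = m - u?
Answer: 33311051/7159936 ≈ 4.6524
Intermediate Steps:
w(u, H) = -9 - u
b(g) = -1305 - 9*g (b(g) = (g + (-9 - g))*(g + 145) = -9*(145 + g) = -1305 - 9*g)
b(-4)/(-8064) + 35920/7991 = (-1305 - 9*(-4))/(-8064) + 35920/7991 = (-1305 + 36)*(-1/8064) + 35920*(1/7991) = -1269*(-1/8064) + 35920/7991 = 141/896 + 35920/7991 = 33311051/7159936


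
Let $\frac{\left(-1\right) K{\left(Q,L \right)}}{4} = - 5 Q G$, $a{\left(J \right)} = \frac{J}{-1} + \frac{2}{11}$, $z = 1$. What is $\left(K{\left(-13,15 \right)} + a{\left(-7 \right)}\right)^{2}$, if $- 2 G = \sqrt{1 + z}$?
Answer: $\frac{4096041}{121} + \frac{20540 \sqrt{2}}{11} \approx 36492.0$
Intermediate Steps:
$a{\left(J \right)} = \frac{2}{11} - J$ ($a{\left(J \right)} = J \left(-1\right) + 2 \cdot \frac{1}{11} = - J + \frac{2}{11} = \frac{2}{11} - J$)
$G = - \frac{\sqrt{2}}{2}$ ($G = - \frac{\sqrt{1 + 1}}{2} = - \frac{\sqrt{2}}{2} \approx -0.70711$)
$K{\left(Q,L \right)} = - 10 Q \sqrt{2}$ ($K{\left(Q,L \right)} = - 4 - 5 Q \left(- \frac{\sqrt{2}}{2}\right) = - 4 \frac{5 Q \sqrt{2}}{2} = - 10 Q \sqrt{2}$)
$\left(K{\left(-13,15 \right)} + a{\left(-7 \right)}\right)^{2} = \left(\left(-10\right) \left(-13\right) \sqrt{2} + \left(\frac{2}{11} - -7\right)\right)^{2} = \left(130 \sqrt{2} + \left(\frac{2}{11} + 7\right)\right)^{2} = \left(130 \sqrt{2} + \frac{79}{11}\right)^{2} = \left(\frac{79}{11} + 130 \sqrt{2}\right)^{2}$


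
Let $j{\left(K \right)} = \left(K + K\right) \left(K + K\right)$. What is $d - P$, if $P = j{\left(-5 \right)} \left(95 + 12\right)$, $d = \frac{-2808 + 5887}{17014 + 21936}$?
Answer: $- \frac{416761921}{38950} \approx -10700.0$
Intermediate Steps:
$d = \frac{3079}{38950} \approx 0.07905$
$j{\left(K \right)} = 4 K^{2}$ ($j{\left(K \right)} = 2 K 2 K = 4 K^{2}$)
$P = 10700$ ($P = 4 \left(-5\right)^{2} \left(95 + 12\right) = 4 \cdot 25 \cdot 107 = 100 \cdot 107 = 10700$)
$d - P = \frac{3079}{38950} - 10700 = - \frac{416761921}{38950}$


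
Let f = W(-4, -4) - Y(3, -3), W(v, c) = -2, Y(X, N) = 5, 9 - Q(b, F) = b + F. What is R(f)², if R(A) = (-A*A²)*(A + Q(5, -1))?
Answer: 470596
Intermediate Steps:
Q(b, F) = 9 - F - b (Q(b, F) = 9 - (b + F) = 9 - (F + b) = 9 + (-F - b) = 9 - F - b)
f = -7 (f = -2 - 1*5 = -2 - 5 = -7)
R(A) = -A³*(5 + A) (R(A) = (-A*A²)*(A + (9 - 1*(-1) - 1*5)) = (-A³)*(A + (9 + 1 - 5)) = (-A³)*(A + 5) = (-A³)*(5 + A) = -A³*(5 + A))
R(f)² = ((-7)³*(-5 - 1*(-7)))² = (-343*(-5 + 7))² = (-343*2)² = (-686)² = 470596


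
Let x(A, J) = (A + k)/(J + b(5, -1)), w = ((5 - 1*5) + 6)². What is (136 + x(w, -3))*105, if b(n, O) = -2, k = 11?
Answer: 13293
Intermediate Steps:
w = 36 (w = ((5 - 5) + 6)² = (0 + 6)² = 6² = 36)
x(A, J) = (11 + A)/(-2 + J) (x(A, J) = (A + 11)/(J - 2) = (11 + A)/(-2 + J))
(136 + x(w, -3))*105 = (136 + (11 + 36)/(-2 - 3))*105 = (136 + 47/(-5))*105 = (136 - ⅕*47)*105 = (136 - 47/5)*105 = (633/5)*105 = 13293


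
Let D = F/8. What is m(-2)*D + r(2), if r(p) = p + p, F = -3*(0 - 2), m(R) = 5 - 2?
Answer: 25/4 ≈ 6.2500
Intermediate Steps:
m(R) = 3
F = 6 (F = -3*(-2) = 6)
r(p) = 2*p
D = ¾ (D = 6/8 = 6*(⅛) = ¾ ≈ 0.75000)
m(-2)*D + r(2) = 3*(¾) + 2*2 = 9/4 + 4 = 25/4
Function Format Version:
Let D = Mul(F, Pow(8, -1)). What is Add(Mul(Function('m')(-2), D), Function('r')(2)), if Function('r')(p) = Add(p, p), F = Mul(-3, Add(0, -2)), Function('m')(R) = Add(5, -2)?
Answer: Rational(25, 4) ≈ 6.2500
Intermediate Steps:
Function('m')(R) = 3
F = 6 (F = Mul(-3, -2) = 6)
Function('r')(p) = Mul(2, p)
D = Rational(3, 4) (D = Mul(6, Pow(8, -1)) = Mul(6, Rational(1, 8)) = Rational(3, 4) ≈ 0.75000)
Add(Mul(Function('m')(-2), D), Function('r')(2)) = Add(Mul(3, Rational(3, 4)), Mul(2, 2)) = Add(Rational(9, 4), 4) = Rational(25, 4)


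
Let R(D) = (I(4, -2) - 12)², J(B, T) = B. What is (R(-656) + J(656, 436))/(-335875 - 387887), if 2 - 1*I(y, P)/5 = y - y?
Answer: -110/120627 ≈ -0.00091190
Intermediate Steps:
I(y, P) = 10 (I(y, P) = 10 - 5*(y - y) = 10 - 5*0 = 10 + 0 = 10)
R(D) = 4 (R(D) = (10 - 12)² = (-2)² = 4)
(R(-656) + J(656, 436))/(-335875 - 387887) = (4 + 656)/(-335875 - 387887) = 660/(-723762) = 660*(-1/723762) = -110/120627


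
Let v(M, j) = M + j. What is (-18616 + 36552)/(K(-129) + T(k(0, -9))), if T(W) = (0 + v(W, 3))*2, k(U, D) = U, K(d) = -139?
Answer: -944/7 ≈ -134.86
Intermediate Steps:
T(W) = 6 + 2*W (T(W) = (0 + (W + 3))*2 = (0 + (3 + W))*2 = (3 + W)*2 = 6 + 2*W)
(-18616 + 36552)/(K(-129) + T(k(0, -9))) = (-18616 + 36552)/(-139 + (6 + 2*0)) = 17936/(-139 + (6 + 0)) = 17936/(-139 + 6) = 17936/(-133) = 17936*(-1/133) = -944/7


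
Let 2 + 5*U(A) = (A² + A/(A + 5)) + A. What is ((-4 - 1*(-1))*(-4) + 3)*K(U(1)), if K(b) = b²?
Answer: 1/60 ≈ 0.016667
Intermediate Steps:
U(A) = -⅖ + A/5 + A²/5 + A/(5*(5 + A)) (U(A) = -⅖ + ((A² + A/(A + 5)) + A)/5 = -⅖ + ((A² + A/(5 + A)) + A)/5 = -⅖ + (A + A² + A/(5 + A))/5 = -⅖ + (A/5 + A²/5 + A/(5*(5 + A))) = -⅖ + A/5 + A²/5 + A/(5*(5 + A)))
((-4 - 1*(-1))*(-4) + 3)*K(U(1)) = ((-4 - 1*(-1))*(-4) + 3)*((-10 + 1³ + 4*1 + 6*1²)/(5*(5 + 1)))² = ((-4 + 1)*(-4) + 3)*((⅕)*(-10 + 1 + 4 + 6*1)/6)² = (-3*(-4) + 3)*((⅕)*(⅙)*(-10 + 1 + 4 + 6))² = (12 + 3)*((⅕)*(⅙)*1)² = 15*(1/30)² = 15*(1/900) = 1/60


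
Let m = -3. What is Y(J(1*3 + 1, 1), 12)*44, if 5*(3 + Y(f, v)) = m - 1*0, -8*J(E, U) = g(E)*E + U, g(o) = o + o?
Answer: -792/5 ≈ -158.40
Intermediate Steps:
g(o) = 2*o
J(E, U) = -E²/4 - U/8 (J(E, U) = -((2*E)*E + U)/8 = -(2*E² + U)/8 = -(U + 2*E²)/8 = -E²/4 - U/8)
Y(f, v) = -18/5 (Y(f, v) = -3 + (-3 - 1*0)/5 = -3 + (-3 + 0)/5 = -3 + (⅕)*(-3) = -3 - ⅗ = -18/5)
Y(J(1*3 + 1, 1), 12)*44 = -18/5*44 = -792/5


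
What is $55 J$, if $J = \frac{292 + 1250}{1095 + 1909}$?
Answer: $\frac{42405}{1502} \approx 28.232$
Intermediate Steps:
$J = \frac{771}{1502}$ ($J = \frac{1542}{3004} = 1542 \cdot \frac{1}{3004} = \frac{771}{1502} \approx 0.51332$)
$55 J = 55 \cdot \frac{771}{1502} = \frac{42405}{1502}$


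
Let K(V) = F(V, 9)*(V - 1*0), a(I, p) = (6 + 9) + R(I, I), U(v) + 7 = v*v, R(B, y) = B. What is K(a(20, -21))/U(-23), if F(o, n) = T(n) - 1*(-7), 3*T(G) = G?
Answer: 175/261 ≈ 0.67050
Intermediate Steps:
T(G) = G/3
U(v) = -7 + v² (U(v) = -7 + v*v = -7 + v²)
F(o, n) = 7 + n/3 (F(o, n) = n/3 - 1*(-7) = n/3 + 7 = 7 + n/3)
a(I, p) = 15 + I (a(I, p) = (6 + 9) + I = 15 + I)
K(V) = 10*V (K(V) = (7 + (⅓)*9)*(V - 1*0) = (7 + 3)*(V + 0) = 10*V)
K(a(20, -21))/U(-23) = (10*(15 + 20))/(-7 + (-23)²) = (10*35)/(-7 + 529) = 350/522 = 350*(1/522) = 175/261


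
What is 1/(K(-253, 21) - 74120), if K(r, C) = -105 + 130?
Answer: -1/74095 ≈ -1.3496e-5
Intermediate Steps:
K(r, C) = 25
1/(K(-253, 21) - 74120) = 1/(25 - 74120) = 1/(-74095) = -1/74095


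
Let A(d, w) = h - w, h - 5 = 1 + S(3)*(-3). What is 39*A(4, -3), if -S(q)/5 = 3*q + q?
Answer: 7371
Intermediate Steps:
S(q) = -20*q (S(q) = -5*(3*q + q) = -20*q)
h = 186 (h = 5 + (1 - 20*3*(-3)) = 5 + (1 - 60*(-3)) = 5 + (1 + 180) = 5 + 181 = 186)
A(d, w) = 186 - w
39*A(4, -3) = 39*(186 - 1*(-3)) = 39*(186 + 3) = 39*189 = 7371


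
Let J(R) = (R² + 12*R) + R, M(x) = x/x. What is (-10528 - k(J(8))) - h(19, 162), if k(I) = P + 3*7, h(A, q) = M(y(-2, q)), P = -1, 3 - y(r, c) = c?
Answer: -10549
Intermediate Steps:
y(r, c) = 3 - c
M(x) = 1
J(R) = R² + 13*R
h(A, q) = 1
k(I) = 20 (k(I) = -1 + 3*7 = -1 + 21 = 20)
(-10528 - k(J(8))) - h(19, 162) = (-10528 - 1*20) - 1*1 = (-10528 - 20) - 1 = -10548 - 1 = -10549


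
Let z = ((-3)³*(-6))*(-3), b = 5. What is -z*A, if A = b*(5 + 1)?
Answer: 14580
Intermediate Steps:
z = -486 (z = -27*(-6)*(-3) = 162*(-3) = -486)
A = 30 (A = 5*(5 + 1) = 5*6 = 30)
-z*A = -(-486)*30 = -1*(-14580) = 14580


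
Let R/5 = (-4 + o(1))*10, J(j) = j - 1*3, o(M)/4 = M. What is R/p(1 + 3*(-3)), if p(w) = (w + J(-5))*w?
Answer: 0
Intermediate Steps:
o(M) = 4*M
J(j) = -3 + j (J(j) = j - 3 = -3 + j)
p(w) = w*(-8 + w) (p(w) = (w + (-3 - 5))*w = (w - 8)*w = (-8 + w)*w = w*(-8 + w))
R = 0 (R = 5*((-4 + 4*1)*10) = 5*((-4 + 4)*10) = 5*(0*10) = 5*0 = 0)
R/p(1 + 3*(-3)) = 0/(((1 + 3*(-3))*(-8 + (1 + 3*(-3))))) = 0/(((1 - 9)*(-8 + (1 - 9)))) = 0/((-8*(-8 - 8))) = 0/((-8*(-16))) = 0/128 = 0*(1/128) = 0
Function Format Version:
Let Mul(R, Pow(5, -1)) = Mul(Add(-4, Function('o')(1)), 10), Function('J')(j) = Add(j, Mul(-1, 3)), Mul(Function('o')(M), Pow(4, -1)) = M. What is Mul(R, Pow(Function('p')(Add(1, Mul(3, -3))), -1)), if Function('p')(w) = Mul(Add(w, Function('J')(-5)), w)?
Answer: 0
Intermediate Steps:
Function('o')(M) = Mul(4, M)
Function('J')(j) = Add(-3, j) (Function('J')(j) = Add(j, -3) = Add(-3, j))
Function('p')(w) = Mul(w, Add(-8, w)) (Function('p')(w) = Mul(Add(w, Add(-3, -5)), w) = Mul(Add(w, -8), w) = Mul(Add(-8, w), w) = Mul(w, Add(-8, w)))
R = 0 (R = Mul(5, Mul(Add(-4, Mul(4, 1)), 10)) = Mul(5, Mul(Add(-4, 4), 10)) = Mul(5, Mul(0, 10)) = Mul(5, 0) = 0)
Mul(R, Pow(Function('p')(Add(1, Mul(3, -3))), -1)) = Mul(0, Pow(Mul(Add(1, Mul(3, -3)), Add(-8, Add(1, Mul(3, -3)))), -1)) = Mul(0, Pow(Mul(Add(1, -9), Add(-8, Add(1, -9))), -1)) = Mul(0, Pow(Mul(-8, Add(-8, -8)), -1)) = Mul(0, Pow(Mul(-8, -16), -1)) = Mul(0, Pow(128, -1)) = Mul(0, Rational(1, 128)) = 0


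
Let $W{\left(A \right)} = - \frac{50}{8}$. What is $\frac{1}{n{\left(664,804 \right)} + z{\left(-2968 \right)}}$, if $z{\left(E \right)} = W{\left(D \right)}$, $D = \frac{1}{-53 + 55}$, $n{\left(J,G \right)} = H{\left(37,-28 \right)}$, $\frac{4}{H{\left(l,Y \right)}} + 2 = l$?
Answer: $- \frac{140}{859} \approx -0.16298$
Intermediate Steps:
$H{\left(l,Y \right)} = \frac{4}{-2 + l}$
$n{\left(J,G \right)} = \frac{4}{35}$ ($n{\left(J,G \right)} = \frac{4}{-2 + 37} = \frac{4}{35}$)
$D = \frac{1}{2} \approx 0.5$
$W{\left(A \right)} = - \frac{25}{4}$ ($W{\left(A \right)} = \left(-50\right) \frac{1}{8} = - \frac{25}{4}$)
$z{\left(E \right)} = - \frac{25}{4}$
$\frac{1}{n{\left(664,804 \right)} + z{\left(-2968 \right)}} = \frac{1}{\frac{4}{35} - \frac{25}{4}} = \frac{1}{- \frac{859}{140}} = - \frac{140}{859}$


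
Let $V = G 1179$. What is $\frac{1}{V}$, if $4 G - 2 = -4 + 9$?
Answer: $\frac{4}{8253} \approx 0.00048467$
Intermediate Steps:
$G = \frac{7}{4}$ ($G = \frac{1}{2} + \frac{-4 + 9}{4} = \frac{1}{2} + \frac{1}{4} \cdot 5 = \frac{1}{2} + \frac{5}{4} = \frac{7}{4} \approx 1.75$)
$V = \frac{8253}{4}$ ($V = \frac{7}{4} \cdot 1179 = \frac{8253}{4} \approx 2063.3$)
$\frac{1}{V} = \frac{1}{\frac{8253}{4}} = \frac{4}{8253}$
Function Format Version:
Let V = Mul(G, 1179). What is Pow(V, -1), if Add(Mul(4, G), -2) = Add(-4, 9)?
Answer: Rational(4, 8253) ≈ 0.00048467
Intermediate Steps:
G = Rational(7, 4) (G = Add(Rational(1, 2), Mul(Rational(1, 4), Add(-4, 9))) = Add(Rational(1, 2), Mul(Rational(1, 4), 5)) = Add(Rational(1, 2), Rational(5, 4)) = Rational(7, 4) ≈ 1.7500)
V = Rational(8253, 4) (V = Mul(Rational(7, 4), 1179) = Rational(8253, 4) ≈ 2063.3)
Pow(V, -1) = Pow(Rational(8253, 4), -1) = Rational(4, 8253)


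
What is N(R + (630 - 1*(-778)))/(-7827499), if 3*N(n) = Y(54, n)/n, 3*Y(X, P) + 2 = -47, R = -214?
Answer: 49/84114304254 ≈ 5.8254e-10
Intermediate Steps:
Y(X, P) = -49/3 (Y(X, P) = -⅔ + (⅓)*(-47) = -⅔ - 47/3 = -49/3)
N(n) = -49/(9*n) (N(n) = (-49/(3*n))/3 = -49/(9*n))
N(R + (630 - 1*(-778)))/(-7827499) = -49/(9*(-214 + (630 - 1*(-778))))/(-7827499) = -49/(9*(-214 + (630 + 778)))*(-1/7827499) = -49/(9*(-214 + 1408))*(-1/7827499) = -49/9/1194*(-1/7827499) = -49/9*1/1194*(-1/7827499) = -49/10746*(-1/7827499) = 49/84114304254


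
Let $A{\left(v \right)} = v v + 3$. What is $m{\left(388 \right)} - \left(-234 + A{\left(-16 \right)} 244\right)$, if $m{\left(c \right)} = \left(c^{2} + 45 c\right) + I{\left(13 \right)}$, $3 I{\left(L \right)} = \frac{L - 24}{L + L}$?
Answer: $\frac{8193265}{78} \approx 1.0504 \cdot 10^{5}$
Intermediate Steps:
$A{\left(v \right)} = 3 + v^{2}$ ($A{\left(v \right)} = v^{2} + 3 = 3 + v^{2}$)
$I{\left(L \right)} = \frac{-24 + L}{6 L}$ ($I{\left(L \right)} = \frac{\left(L - 24\right) \frac{1}{L + L}}{3} = \frac{\left(-24 + L\right) \frac{1}{2 L}}{3} = \frac{\frac{1}{2} \frac{1}{L} \left(-24 + L\right)}{3} = \frac{-24 + L}{6 L}$)
$m{\left(c \right)} = - \frac{11}{78} + c^{2} + 45 c$ ($m{\left(c \right)} = \left(c^{2} + 45 c\right) + \frac{-24 + 13}{6 \cdot 13} = \left(c^{2} + 45 c\right) + \frac{1}{6} \cdot \frac{1}{13} \left(-11\right) = \left(c^{2} + 45 c\right) - \frac{11}{78} = - \frac{11}{78} + c^{2} + 45 c$)
$m{\left(388 \right)} - \left(-234 + A{\left(-16 \right)} 244\right) = \left(- \frac{11}{78} + 388^{2} + 45 \cdot 388\right) - \left(-234 + \left(3 + \left(-16\right)^{2}\right) 244\right) = \left(- \frac{11}{78} + 150544 + 17460\right) - \left(-234 + \left(3 + 256\right) 244\right) = \frac{13104301}{78} - \left(-234 + 259 \cdot 244\right) = \frac{13104301}{78} - \left(-234 + 63196\right) = \frac{13104301}{78} - 62962 = \frac{8193265}{78}$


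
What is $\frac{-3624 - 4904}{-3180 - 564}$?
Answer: $\frac{41}{18} \approx 2.2778$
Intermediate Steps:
$\frac{-3624 - 4904}{-3180 - 564} = - \frac{8528}{-3180 - 564} = - \frac{8528}{-3744} = \left(-8528\right) \left(- \frac{1}{3744}\right) = \frac{41}{18}$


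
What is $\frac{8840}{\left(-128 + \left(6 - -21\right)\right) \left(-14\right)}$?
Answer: $\frac{4420}{707} \approx 6.2518$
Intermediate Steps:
$\frac{8840}{\left(-128 + \left(6 - -21\right)\right) \left(-14\right)} = \frac{8840}{\left(-128 + \left(6 + 21\right)\right) \left(-14\right)} = \frac{8840}{\left(-128 + 27\right) \left(-14\right)} = \frac{8840}{\left(-101\right) \left(-14\right)} = \frac{8840}{1414} = 8840 \cdot \frac{1}{1414} = \frac{4420}{707}$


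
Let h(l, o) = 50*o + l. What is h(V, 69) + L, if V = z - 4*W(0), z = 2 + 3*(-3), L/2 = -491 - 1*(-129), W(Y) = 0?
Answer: 2719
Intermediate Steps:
L = -724 (L = 2*(-491 - 1*(-129)) = 2*(-491 + 129) = 2*(-362) = -724)
z = -7 (z = 2 - 9 = -7)
V = -7 (V = -7 - 4*0 = -7 - 1*0 = -7 + 0 = -7)
h(l, o) = l + 50*o
h(V, 69) + L = (-7 + 50*69) - 724 = (-7 + 3450) - 724 = 3443 - 724 = 2719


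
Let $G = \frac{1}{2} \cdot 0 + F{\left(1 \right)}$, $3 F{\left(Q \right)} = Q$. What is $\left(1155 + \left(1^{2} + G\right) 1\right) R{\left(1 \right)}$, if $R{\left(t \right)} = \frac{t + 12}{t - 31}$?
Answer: $- \frac{45097}{90} \approx -501.08$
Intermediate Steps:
$F{\left(Q \right)} = \frac{Q}{3}$
$R{\left(t \right)} = \frac{12 + t}{-31 + t}$
$G = \frac{1}{3}$ ($G = \frac{1}{2} \cdot 0 + \frac{1}{3} \cdot 1 = \frac{1}{2} \cdot 0 + \frac{1}{3} = 0 + \frac{1}{3} = \frac{1}{3} \approx 0.33333$)
$\left(1155 + \left(1^{2} + G\right) 1\right) R{\left(1 \right)} = \left(1155 + \left(1^{2} + \frac{1}{3}\right) 1\right) \frac{12 + 1}{-31 + 1} = \left(1155 + \left(1 + \frac{1}{3}\right) 1\right) \frac{1}{-30} \cdot 13 = \left(1155 + \frac{4}{3} \cdot 1\right) \left(\left(- \frac{1}{30}\right) 13\right) = \left(1155 + \frac{4}{3}\right) \left(- \frac{13}{30}\right) = \frac{3469}{3} \left(- \frac{13}{30}\right) = - \frac{45097}{90}$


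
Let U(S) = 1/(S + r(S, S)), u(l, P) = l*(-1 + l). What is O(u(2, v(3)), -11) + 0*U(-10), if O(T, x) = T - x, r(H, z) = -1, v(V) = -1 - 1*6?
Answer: 13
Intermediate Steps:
v(V) = -7 (v(V) = -1 - 6 = -7)
U(S) = 1/(-1 + S) (U(S) = 1/(S - 1) = 1/(-1 + S))
O(u(2, v(3)), -11) + 0*U(-10) = (2*(-1 + 2) - 1*(-11)) + 0/(-1 - 10) = (2*1 + 11) + 0/(-11) = (2 + 11) + 0*(-1/11) = 13 + 0 = 13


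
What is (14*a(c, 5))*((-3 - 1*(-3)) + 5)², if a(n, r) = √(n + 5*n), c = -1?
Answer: 350*I*√6 ≈ 857.32*I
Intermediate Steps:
a(n, r) = √6*√n (a(n, r) = √(6*n) = √6*√n)
(14*a(c, 5))*((-3 - 1*(-3)) + 5)² = (14*(√6*√(-1)))*((-3 - 1*(-3)) + 5)² = (14*(√6*I))*((-3 + 3) + 5)² = (14*(I*√6))*(0 + 5)² = (14*I*√6)*5² = (14*I*√6)*25 = 350*I*√6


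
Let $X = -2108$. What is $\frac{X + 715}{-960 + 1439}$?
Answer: $- \frac{1393}{479} \approx -2.9081$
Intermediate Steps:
$\frac{X + 715}{-960 + 1439} = \frac{-2108 + 715}{-960 + 1439} = - \frac{1393}{479}$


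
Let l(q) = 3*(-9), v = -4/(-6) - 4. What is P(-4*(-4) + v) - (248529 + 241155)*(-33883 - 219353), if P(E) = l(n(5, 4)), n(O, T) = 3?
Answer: 124005617397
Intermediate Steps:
v = -10/3 (v = -4*(-⅙) - 4 = ⅔ - 4 = -10/3 ≈ -3.3333)
l(q) = -27
P(E) = -27
P(-4*(-4) + v) - (248529 + 241155)*(-33883 - 219353) = -27 - (248529 + 241155)*(-33883 - 219353) = -27 - 489684*(-253236) = -27 - 1*(-124005617424) = -27 + 124005617424 = 124005617397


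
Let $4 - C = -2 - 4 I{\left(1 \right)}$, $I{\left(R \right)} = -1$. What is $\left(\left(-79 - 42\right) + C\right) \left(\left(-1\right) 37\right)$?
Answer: $4403$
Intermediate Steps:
$C = 2$ ($C = 4 - \left(-2 - -4\right) = 4 - \left(-2 + 4\right) = 4 - 2 = 2$)
$\left(\left(-79 - 42\right) + C\right) \left(\left(-1\right) 37\right) = \left(\left(-79 - 42\right) + 2\right) \left(\left(-1\right) 37\right) = \left(\left(-79 - 42\right) + 2\right) \left(-37\right) = \left(-121 + 2\right) \left(-37\right) = \left(-119\right) \left(-37\right) = 4403$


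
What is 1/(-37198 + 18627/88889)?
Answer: -88889/3306474395 ≈ -2.6883e-5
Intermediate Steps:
1/(-37198 + 18627/88889) = 1/(-3306474395/88889) = -88889/3306474395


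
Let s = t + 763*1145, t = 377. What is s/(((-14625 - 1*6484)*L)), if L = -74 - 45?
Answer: 874012/2511971 ≈ 0.34794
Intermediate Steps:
L = -119
s = 874012 (s = 377 + 763*1145 = 377 + 873635 = 874012)
s/(((-14625 - 1*6484)*L)) = 874012/(((-14625 - 1*6484)*(-119))) = 874012/(((-14625 - 6484)*(-119))) = 874012/((-21109*(-119))) = 874012/2511971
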